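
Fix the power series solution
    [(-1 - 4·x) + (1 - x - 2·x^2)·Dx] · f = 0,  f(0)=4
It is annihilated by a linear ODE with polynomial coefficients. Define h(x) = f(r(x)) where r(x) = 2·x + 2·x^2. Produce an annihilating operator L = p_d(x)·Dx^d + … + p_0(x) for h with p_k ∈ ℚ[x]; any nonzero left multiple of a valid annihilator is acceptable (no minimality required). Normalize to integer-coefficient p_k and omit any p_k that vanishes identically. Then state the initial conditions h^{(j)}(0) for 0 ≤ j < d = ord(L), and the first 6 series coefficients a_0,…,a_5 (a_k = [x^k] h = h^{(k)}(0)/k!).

f: a_k = 4, 4, 12, 20, 44, 84, …
f∘r: x↦r, Dx↦Dx/r' in L_f ⇒ L₀.
L = (2 + 20·x + 48·x^2 + 32·x^3) + (-1 + 2·x + 10·x^2 + 16·x^3 + 8·x^4)·Dx  (order 1).
h: a_k = 4, 8, 56, 256, 1232, 5984, …
ICs: h(0) = 4.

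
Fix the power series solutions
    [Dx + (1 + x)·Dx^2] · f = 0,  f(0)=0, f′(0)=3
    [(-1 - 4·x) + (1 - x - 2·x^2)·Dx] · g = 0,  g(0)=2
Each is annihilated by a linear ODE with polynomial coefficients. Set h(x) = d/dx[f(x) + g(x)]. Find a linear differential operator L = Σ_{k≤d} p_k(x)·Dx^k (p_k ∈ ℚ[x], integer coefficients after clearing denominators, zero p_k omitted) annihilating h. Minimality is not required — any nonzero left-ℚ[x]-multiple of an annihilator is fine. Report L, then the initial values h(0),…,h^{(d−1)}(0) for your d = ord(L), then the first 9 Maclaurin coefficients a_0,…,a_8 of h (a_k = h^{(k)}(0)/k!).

f: a_k = 0, 3, -3/2, 1, -3/4, 3/5, -1/2, 3/7, -3/8, …
g: a_k = 2, 2, 6, 10, 22, 42, 86, 170, 342, …
f+g: L₀ = lclm(L_f,L_g), ord ≤ 2+1.
h=h₀': d/dx-closure on L₀ ⇒ L.
L = (-42 - 144·x - 144·x^2 - 96·x^3) + (-28 - 172·x - 312·x^2 - 328·x^3 - 160·x^4)·Dx + (7 + 14·x - 5·x^2 - 56·x^3 - 76·x^4 - 32·x^5)·Dx^2  (order 2).
h: a_k = 5, 9, 33, 85, 213, 513, 1193, 2733, 6141, …
ICs: h(0) = 5, h′(0) = 9.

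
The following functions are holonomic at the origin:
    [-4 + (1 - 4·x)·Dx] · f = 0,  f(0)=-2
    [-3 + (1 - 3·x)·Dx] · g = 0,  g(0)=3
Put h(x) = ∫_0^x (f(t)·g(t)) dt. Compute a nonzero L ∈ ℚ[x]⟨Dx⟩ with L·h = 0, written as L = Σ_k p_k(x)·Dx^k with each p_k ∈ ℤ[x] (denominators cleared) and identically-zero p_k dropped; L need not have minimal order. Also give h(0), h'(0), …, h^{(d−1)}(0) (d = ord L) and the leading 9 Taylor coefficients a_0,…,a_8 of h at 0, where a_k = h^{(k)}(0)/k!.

f: a_k = -2, -8, -32, -128, -512, -2048, -8192, -32768, -131072, …
g: a_k = 3, 9, 27, 81, 243, 729, 2187, 6561, 19683, …
Product ⇒ symmetric product L₀, ord ≤ 1.
∫: right-multiply L₀ by Dx.
L = (-7 + 24·x)·Dx + (1 - 7·x + 12·x^2)·Dx^2  (order 2).
h: a_k = 0, -6, -21, -74, -525/2, -4686/5, -3367, -85182/7, -176925/4, …
ICs: h(0) = 0, h′(0) = -6.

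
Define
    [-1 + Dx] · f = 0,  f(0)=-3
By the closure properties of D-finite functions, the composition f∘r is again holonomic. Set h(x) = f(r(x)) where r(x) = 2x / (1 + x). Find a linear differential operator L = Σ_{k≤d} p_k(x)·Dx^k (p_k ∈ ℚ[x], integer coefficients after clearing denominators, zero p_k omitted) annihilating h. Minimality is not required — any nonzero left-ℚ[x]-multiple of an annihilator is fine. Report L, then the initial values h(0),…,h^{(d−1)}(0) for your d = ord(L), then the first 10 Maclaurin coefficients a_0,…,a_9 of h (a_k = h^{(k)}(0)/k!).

L = -2 + (1 + 2·x + x^2)·Dx  (order 1).
h: a_k = -3, -6, 0, 2, -2, 6/5, -4/15, -10/21, 32/35, -142/135, …
ICs: h(0) = -3.

f: a_k = -3, -3, -3/2, -1/2, -1/8, -1/40, -1/240, -1/1680, -1/13440, -1/120960, …
Substitute x→r, Dx→(1/r')Dx; clear ⇒ L₀.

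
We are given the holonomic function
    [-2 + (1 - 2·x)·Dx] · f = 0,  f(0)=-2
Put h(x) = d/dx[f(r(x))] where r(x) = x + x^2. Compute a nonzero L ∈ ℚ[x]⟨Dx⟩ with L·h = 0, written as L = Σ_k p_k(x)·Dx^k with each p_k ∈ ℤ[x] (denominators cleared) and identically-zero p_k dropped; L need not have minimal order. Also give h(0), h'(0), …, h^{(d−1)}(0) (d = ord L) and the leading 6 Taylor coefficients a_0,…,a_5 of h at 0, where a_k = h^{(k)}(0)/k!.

L = (6 + 12·x + 12·x^2) + (-1 + 6·x^2 + 4·x^3)·Dx  (order 1).
h: a_k = -4, -24, -96, -352, -1200, -3936, …
ICs: h(0) = -4.

f: a_k = -2, -4, -8, -16, -32, -64, …
f∘r: x↦r, Dx↦Dx/r' in L_f ⇒ L₀.
h=h₀': d/dx-closure on L₀ ⇒ L.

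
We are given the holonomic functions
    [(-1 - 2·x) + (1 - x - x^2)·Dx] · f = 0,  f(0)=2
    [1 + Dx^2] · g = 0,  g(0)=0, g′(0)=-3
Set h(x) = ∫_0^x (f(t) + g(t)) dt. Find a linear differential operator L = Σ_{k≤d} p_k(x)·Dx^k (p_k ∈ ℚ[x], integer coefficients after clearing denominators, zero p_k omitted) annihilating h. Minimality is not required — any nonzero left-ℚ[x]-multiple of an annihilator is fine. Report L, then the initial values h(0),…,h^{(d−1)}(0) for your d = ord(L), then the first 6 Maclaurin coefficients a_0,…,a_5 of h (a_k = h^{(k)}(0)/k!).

L = (19 + 48·x + 31·x^2 + 24·x^3 + 5·x^4 + 2·x^5)·Dx + (-5 + x + 4·x^2 + 7·x^3 + 6·x^4 + 3·x^5 + x^6)·Dx^2 + (19 + 48·x + 31·x^2 + 24·x^3 + 5·x^4 + 2·x^5)·Dx^3 + (-5 + x + 4·x^2 + 7·x^3 + 6·x^4 + 3·x^5 + x^6)·Dx^4  (order 4).
h: a_k = 0, 2, -1/2, 4/3, 13/8, 2, …
ICs: h(0) = 0, h′(0) = 2, h′′(0) = -1, h′′′(0) = 8.

f: a_k = 2, 2, 4, 6, 10, 16, …
g: a_k = 0, -3, 0, 1/2, 0, -1/40, …
h₀=f+g: left-lcm gives L₀, ord ≤ 3.
Integrate: L := L₀·Dx.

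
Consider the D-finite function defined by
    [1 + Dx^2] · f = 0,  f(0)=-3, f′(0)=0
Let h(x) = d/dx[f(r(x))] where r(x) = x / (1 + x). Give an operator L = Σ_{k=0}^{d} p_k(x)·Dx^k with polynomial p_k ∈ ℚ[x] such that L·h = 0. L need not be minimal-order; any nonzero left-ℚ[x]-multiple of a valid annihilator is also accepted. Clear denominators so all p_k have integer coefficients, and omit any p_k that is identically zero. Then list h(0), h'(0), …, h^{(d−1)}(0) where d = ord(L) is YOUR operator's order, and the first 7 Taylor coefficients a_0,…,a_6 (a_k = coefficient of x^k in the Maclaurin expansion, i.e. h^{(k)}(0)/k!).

L = (7 + 12·x + 6·x^2) + (6 + 18·x + 18·x^2 + 6·x^3)·Dx + (1 + 4·x + 6·x^2 + 4·x^3 + x^4)·Dx^2  (order 2).
h: a_k = 0, 3, -9, 35/2, -55/2, 1501/40, -1827/40, …
ICs: h(0) = 0, h′(0) = 3.

f: a_k = -3, 0, 3/2, 0, -1/8, 0, 1/240, …
Substitute x→r, Dx→(1/r')Dx; clear ⇒ L₀.
Differentiate: ansatz ord ≤ ord L₀ ⇒ L.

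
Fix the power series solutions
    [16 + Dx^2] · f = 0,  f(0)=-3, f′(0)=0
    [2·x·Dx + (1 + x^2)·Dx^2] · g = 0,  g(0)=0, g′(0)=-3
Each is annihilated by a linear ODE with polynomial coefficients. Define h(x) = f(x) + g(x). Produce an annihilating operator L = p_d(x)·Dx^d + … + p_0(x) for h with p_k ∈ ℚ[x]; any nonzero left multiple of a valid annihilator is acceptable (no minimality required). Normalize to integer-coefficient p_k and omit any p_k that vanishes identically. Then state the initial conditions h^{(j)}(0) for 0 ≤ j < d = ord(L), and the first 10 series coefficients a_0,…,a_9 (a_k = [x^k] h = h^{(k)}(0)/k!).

L = (64·x + 704·x^3 + 256·x^5)·Dx + (112 + 416·x^2 + 432·x^4 + 128·x^6)·Dx^2 + (4·x + 44·x^3 + 16·x^5)·Dx^3 + (7 + 26·x^2 + 27·x^4 + 8·x^6)·Dx^4  (order 4).
h: a_k = -3, -3, 24, 1, -32, -3/5, 256/15, 3/7, -512/105, -1/3, …
ICs: h(0) = -3, h′(0) = -3, h′′(0) = 48, h′′′(0) = 6.

f: a_k = -3, 0, 24, 0, -32, 0, 256/15, 0, -512/105, 0, …
g: a_k = 0, -3, 0, 1, 0, -3/5, 0, 3/7, 0, -1/3, …
Sum ⇒ L₀ = lclm(L_f,L_g) in ℚ(x)⟨Dx⟩.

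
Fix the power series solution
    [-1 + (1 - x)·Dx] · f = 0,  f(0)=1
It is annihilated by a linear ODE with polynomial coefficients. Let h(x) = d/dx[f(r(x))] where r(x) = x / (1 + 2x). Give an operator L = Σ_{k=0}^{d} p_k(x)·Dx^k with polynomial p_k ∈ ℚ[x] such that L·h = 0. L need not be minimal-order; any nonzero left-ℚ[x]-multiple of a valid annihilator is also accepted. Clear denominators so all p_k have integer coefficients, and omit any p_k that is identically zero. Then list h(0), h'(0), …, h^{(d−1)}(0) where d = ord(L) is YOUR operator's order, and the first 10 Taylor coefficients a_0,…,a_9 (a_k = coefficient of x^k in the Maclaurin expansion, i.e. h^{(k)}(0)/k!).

f: a_k = 1, 1, 1, 1, 1, 1, 1, 1, 1, 1, …
h₀=f(r): pull back L_f along r ⇒ L₀.
h₀' ⇒ L via d/dx closure of L₀.
L = -4 + (-2 - 2·x)·Dx  (order 1).
h: a_k = 1, -2, 3, -4, 5, -6, 7, -8, 9, -10, …
ICs: h(0) = 1.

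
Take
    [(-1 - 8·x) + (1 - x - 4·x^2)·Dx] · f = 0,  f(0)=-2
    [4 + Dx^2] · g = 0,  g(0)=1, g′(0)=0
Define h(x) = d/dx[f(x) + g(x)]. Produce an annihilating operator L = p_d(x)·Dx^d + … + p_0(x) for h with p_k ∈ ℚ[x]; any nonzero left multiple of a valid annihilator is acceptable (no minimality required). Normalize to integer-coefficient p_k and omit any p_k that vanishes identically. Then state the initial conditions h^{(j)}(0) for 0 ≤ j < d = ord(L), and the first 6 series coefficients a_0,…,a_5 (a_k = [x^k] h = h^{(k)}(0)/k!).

f: a_k = -2, -2, -10, -18, -58, -130, …
g: a_k = 1, 0, -2, 0, 2/3, 0, …
Sum ⇒ L₀ = lclm(L_f,L_g) in ℚ(x)⟨Dx⟩.
h₀' ⇒ L via d/dx closure of L₀.
L = (1472 + 8672·x + 38224·x^2 + 28480·x^3 + 58880·x^4 + 9216·x^5 + 12288·x^6) + (-116 - 892·x + 504·x^2 + 2312·x^3 + 5920·x^4 + 10368·x^5 + 3584·x^6 + 4096·x^7)·Dx + (368 + 2168·x + 9556·x^2 + 7120·x^3 + 14720·x^4 + 2304·x^5 + 3072·x^6)·Dx^2 + (-29 - 223·x + 126·x^2 + 578·x^3 + 1480·x^4 + 2592·x^5 + 896·x^6 + 1024·x^7)·Dx^3  (order 3).
h: a_k = -2, -24, -54, -688/3, -650, -32588/15, …
ICs: h(0) = -2, h′(0) = -24, h′′(0) = -108.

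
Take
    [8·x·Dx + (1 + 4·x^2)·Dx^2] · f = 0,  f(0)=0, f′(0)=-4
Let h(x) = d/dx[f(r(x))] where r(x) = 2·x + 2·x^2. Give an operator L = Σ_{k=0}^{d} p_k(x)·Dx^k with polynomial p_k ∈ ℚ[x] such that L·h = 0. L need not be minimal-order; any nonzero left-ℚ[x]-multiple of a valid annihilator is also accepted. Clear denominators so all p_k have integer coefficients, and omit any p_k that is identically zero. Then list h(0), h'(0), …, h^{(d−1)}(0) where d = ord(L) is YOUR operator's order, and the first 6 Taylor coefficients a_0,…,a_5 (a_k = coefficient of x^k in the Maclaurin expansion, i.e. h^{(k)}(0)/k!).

f: a_k = 0, -4, 0, 16/3, 0, -64/5, …
Substitute x→r, Dx→(1/r')Dx; clear ⇒ L₀.
Derive L from L₀ (diff closure).
L = (-2 + 32·x + 128·x^2 + 192·x^3 + 96·x^4) + (1 + 2·x + 16·x^2 + 64·x^3 + 80·x^4 + 32·x^5)·Dx  (order 1).
h: a_k = -8, -16, 128, 512, -1408, -12032, …
ICs: h(0) = -8.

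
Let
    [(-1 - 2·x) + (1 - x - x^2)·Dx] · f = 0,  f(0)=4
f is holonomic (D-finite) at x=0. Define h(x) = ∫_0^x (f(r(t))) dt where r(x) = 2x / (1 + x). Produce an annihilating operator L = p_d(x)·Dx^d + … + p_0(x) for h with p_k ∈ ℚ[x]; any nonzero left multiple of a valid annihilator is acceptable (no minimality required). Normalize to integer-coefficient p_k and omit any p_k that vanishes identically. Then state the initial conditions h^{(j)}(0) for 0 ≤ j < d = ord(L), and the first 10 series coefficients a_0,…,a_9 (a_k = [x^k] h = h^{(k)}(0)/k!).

L = (2 + 10·x)·Dx + (-1 - x + 5·x^2 + 5·x^3)·Dx^2  (order 2).
h: a_k = 0, 4, 4, 8, 10, 24, 100/3, 600/7, 125, 1000/3, …
ICs: h(0) = 0, h′(0) = 4.

f: a_k = 4, 4, 8, 12, 20, 32, 52, 84, 136, 220, …
Change of var in L_f (x↦r) gives L₀.
h=∫h₀ ⇒ L = L₀·Dx.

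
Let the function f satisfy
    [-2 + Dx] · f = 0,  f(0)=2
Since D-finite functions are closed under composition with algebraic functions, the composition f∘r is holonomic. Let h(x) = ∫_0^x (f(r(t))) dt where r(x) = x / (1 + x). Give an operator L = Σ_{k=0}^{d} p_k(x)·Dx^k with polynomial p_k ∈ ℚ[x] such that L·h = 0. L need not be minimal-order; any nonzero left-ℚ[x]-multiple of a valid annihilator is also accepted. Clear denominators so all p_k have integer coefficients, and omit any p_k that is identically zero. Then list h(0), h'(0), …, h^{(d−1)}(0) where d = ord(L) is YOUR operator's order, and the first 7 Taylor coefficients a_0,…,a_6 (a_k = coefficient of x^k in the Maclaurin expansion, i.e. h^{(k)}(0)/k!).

L = -2·Dx + (1 + 2·x + x^2)·Dx^2  (order 2).
h: a_k = 0, 2, 2, 0, -1/3, 4/15, -2/15, …
ICs: h(0) = 0, h′(0) = 2.

f: a_k = 2, 4, 4, 8/3, 4/3, 8/15, 8/45, …
L₀ from L_f via x↦r, Dx↦r'^{-1}Dx.
h=∫₀ˣh₀: take L = L₀·Dx.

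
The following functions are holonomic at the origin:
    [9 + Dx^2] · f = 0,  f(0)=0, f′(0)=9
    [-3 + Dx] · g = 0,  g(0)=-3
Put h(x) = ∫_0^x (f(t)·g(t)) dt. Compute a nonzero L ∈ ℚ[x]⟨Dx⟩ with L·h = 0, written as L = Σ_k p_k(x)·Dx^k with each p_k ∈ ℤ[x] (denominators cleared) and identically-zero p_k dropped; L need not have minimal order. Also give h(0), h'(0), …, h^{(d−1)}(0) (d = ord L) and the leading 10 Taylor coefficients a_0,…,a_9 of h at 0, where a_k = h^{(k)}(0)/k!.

f: a_k = 0, 9, 0, -27/2, 0, 243/40, 0, -729/560, 0, 729/4480, …
g: a_k = -3, -9, -27/2, -27/2, -81/8, -243/40, -243/80, -729/560, -2187/4480, -729/4480, …
f·g: L₀ = L_f ⊗_s L_g, ord ≤ 2·1.
∫: right-multiply L₀ by Dx.
L = 18·Dx - 6·Dx^2 + Dx^3  (order 3).
h: a_k = 0, 0, -27/2, -27, -81/4, 0, 243/20, 729/70, 2187/560, 0, …
ICs: h(0) = 0, h′(0) = 0, h′′(0) = -27.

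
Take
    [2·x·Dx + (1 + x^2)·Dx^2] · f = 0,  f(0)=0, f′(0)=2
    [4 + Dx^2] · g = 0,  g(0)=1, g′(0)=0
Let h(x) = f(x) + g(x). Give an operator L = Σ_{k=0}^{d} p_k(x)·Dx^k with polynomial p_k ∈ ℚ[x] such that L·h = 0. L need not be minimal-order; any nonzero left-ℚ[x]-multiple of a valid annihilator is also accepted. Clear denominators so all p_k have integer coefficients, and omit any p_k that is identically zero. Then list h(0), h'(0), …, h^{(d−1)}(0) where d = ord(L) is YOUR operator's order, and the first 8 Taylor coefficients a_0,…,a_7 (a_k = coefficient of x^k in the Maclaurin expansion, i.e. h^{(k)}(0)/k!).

f: a_k = 0, 2, 0, -2/3, 0, 2/5, 0, -2/7, …
g: a_k = 1, 0, -2, 0, 2/3, 0, -4/45, 0, …
Weyl lclm of L_f,L_g ⇒ L₀ (ord ≤ 4).
L = (-32·x + 80·x^3 + 16·x^5)·Dx + (4 + 32·x^2 + 36·x^4 + 8·x^6)·Dx^2 + (-8·x + 20·x^3 + 4·x^5)·Dx^3 + (1 + 8·x^2 + 9·x^4 + 2·x^6)·Dx^4  (order 4).
h: a_k = 1, 2, -2, -2/3, 2/3, 2/5, -4/45, -2/7, …
ICs: h(0) = 1, h′(0) = 2, h′′(0) = -4, h′′′(0) = -4.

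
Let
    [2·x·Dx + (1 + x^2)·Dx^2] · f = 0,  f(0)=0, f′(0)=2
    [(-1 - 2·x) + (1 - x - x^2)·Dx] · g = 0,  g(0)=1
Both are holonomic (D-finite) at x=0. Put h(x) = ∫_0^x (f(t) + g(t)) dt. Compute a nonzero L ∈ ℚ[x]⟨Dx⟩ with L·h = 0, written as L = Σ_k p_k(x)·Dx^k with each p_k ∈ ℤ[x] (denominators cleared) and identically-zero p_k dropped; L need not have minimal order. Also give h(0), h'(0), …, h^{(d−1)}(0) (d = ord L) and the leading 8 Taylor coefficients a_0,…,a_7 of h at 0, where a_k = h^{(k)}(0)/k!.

L = (4 - 16·x - 64·x^2 - 72·x^3 - 66·x^4 - 6·x^6)·Dx^2 + (-10 - 24·x - 28·x^2 - 60·x^3 - 65·x^4 - 50·x^5 - 3·x^6 - 6·x^7)·Dx^3 + (2 + 2·x + 2·x^2 - 8·x^3 - 5·x^4 - 11·x^5 - 6·x^6 - x^7 - x^8)·Dx^4  (order 4).
h: a_k = 0, 1, 3/2, 2/3, 7/12, 1, 7/5, 13/7, …
ICs: h(0) = 0, h′(0) = 1, h′′(0) = 3, h′′′(0) = 4.

f: a_k = 0, 2, 0, -2/3, 0, 2/5, 0, -2/7, …
g: a_k = 1, 1, 2, 3, 5, 8, 13, 21, …
h₀=f+g: left-lcm gives L₀, ord ≤ 3.
Integrate: L := L₀·Dx.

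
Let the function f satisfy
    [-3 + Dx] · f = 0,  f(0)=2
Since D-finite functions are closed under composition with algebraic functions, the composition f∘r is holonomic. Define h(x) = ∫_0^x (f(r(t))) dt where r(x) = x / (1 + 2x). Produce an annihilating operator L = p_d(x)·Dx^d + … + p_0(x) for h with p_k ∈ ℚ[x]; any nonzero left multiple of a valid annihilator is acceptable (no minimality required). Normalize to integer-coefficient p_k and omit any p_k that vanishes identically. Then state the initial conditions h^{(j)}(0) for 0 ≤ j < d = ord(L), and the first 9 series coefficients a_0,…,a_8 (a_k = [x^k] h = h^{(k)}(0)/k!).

L = -3·Dx + (1 + 4·x + 4·x^2)·Dx^2  (order 2).
h: a_k = 0, 2, 3, -1, -3/4, 51/20, -173/40, 1581/280, -12441/2240, …
ICs: h(0) = 0, h′(0) = 2.

f: a_k = 2, 6, 9, 9, 27/4, 81/20, 81/40, 243/280, 729/2240, …
Substitute x→r, Dx→(1/r')Dx; clear ⇒ L₀.
h=∫₀ˣh₀: take L = L₀·Dx.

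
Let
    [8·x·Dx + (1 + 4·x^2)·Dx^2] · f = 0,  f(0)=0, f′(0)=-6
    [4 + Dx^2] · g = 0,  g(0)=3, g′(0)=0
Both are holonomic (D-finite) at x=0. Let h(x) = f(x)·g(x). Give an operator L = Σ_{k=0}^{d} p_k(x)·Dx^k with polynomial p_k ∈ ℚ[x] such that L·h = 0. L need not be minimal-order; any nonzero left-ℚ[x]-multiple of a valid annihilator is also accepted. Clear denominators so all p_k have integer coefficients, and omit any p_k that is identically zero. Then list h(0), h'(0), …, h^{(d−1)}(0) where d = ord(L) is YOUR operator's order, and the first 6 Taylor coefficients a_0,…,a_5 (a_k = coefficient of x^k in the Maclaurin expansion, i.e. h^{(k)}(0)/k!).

L = (80 + 832·x^2 + 1408·x^4 + 2048·x^6 + 2048·x^8) + (96·x + 640·x^3 + 1536·x^5 + 2048·x^7)·Dx + (24 + 256·x^2 + 576·x^4 + 1024·x^6 + 1024·x^8)·Dx^2 + (24·x + 160·x^3 + 384·x^5 + 512·x^7)·Dx^3 + (1 + 12·x^2 + 56·x^4 + 128·x^6 + 128·x^8)·Dx^4  (order 4).
h: a_k = 0, -18, 0, 60, 0, -588/5, …
ICs: h(0) = 0, h′(0) = -18, h′′(0) = 0, h′′′(0) = 360.

f: a_k = 0, -6, 0, 8, 0, -96/5, …
g: a_k = 3, 0, -6, 0, 2, 0, …
f·g: L₀ = L_f ⊗_s L_g, ord ≤ 2·2.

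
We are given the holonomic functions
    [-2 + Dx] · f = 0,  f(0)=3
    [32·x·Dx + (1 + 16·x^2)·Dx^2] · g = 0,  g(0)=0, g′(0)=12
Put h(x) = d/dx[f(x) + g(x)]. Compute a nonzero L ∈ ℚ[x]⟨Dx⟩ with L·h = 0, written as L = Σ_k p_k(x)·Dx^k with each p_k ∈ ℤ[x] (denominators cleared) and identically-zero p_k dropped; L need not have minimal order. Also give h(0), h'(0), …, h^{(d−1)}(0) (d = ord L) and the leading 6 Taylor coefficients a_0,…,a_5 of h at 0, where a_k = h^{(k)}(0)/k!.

L = (32 - 64·x - 1536·x^2 - 1024·x^3) + (-18 + 704·x^2 - 512·x^4)·Dx + (1 + 16·x + 32·x^2 + 256·x^3 + 256·x^4)·Dx^2  (order 2).
h: a_k = 18, 12, -180, 8, 3076, 8/5, …
ICs: h(0) = 18, h′(0) = 12.

f: a_k = 3, 6, 6, 4, 2, 4/5, …
g: a_k = 0, 12, 0, -64, 0, 3072/5, …
h₀=f+g: left-lcm gives L₀, ord ≤ 3.
Differentiate: ansatz ord ≤ ord L₀ ⇒ L.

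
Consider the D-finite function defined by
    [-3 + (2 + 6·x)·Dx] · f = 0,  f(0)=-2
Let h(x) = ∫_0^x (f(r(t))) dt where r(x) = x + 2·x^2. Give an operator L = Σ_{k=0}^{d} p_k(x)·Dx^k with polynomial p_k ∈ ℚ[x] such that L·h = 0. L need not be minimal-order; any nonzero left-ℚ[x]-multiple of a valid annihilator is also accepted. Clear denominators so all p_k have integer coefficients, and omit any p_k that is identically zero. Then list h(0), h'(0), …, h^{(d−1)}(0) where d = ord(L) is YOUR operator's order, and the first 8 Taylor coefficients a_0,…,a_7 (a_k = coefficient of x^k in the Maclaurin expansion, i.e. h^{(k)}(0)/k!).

f: a_k = -2, -3, 9/4, -27/8, 405/64, -1701/128, 15309/512, -72171/1024, …
h₀=f(r): pull back L_f along r ⇒ L₀.
∫: right-multiply L₀ by Dx.
L = (-3 - 12·x)·Dx + (2 + 6·x + 12·x^2)·Dx^2  (order 2).
h: a_k = 0, -2, -3/2, -5/4, 45/32, -63/64, -135/256, 11205/3584, …
ICs: h(0) = 0, h′(0) = -2.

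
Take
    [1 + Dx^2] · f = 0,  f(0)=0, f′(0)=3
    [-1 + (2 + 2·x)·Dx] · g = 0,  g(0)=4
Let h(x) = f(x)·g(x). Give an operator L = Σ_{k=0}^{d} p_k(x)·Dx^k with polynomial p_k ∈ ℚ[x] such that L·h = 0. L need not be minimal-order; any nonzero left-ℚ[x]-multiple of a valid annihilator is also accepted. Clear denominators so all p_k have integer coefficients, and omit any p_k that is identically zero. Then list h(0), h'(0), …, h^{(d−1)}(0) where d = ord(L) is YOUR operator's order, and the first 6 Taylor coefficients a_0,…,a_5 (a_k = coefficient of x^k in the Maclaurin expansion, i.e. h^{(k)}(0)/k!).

L = (7 + 8·x + 4·x^2) + (-4 - 4·x)·Dx + (4 + 8·x + 4·x^2)·Dx^2  (order 2).
h: a_k = 0, 12, 6, -7/2, -1/4, -19/160, …
ICs: h(0) = 0, h′(0) = 12.

f: a_k = 0, 3, 0, -1/2, 0, 1/40, …
g: a_k = 4, 2, -1/2, 1/4, -5/32, 7/64, …
Product ⇒ symmetric product L₀, ord ≤ 2.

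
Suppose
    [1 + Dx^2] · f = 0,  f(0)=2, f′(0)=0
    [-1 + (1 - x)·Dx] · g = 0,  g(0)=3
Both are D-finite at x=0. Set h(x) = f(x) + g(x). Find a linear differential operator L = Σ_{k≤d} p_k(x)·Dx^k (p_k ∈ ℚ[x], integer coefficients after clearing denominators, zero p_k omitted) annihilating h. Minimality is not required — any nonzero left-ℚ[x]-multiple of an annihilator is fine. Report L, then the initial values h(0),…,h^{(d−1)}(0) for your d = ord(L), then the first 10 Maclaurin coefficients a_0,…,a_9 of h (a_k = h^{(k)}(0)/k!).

f: a_k = 2, 0, -1, 0, 1/12, 0, -1/360, 0, 1/20160, 0, …
g: a_k = 3, 3, 3, 3, 3, 3, 3, 3, 3, 3, …
L₀ := lclm(L_f,L_g); ord L₀ ≤ 2+1.
L = (-7 + 2·x - x^2) + (3 - 5·x + 3·x^2 - x^3)·Dx + (-7 + 2·x - x^2)·Dx^2 + (3 - 5·x + 3·x^2 - x^3)·Dx^3  (order 3).
h: a_k = 5, 3, 2, 3, 37/12, 3, 1079/360, 3, 60481/20160, 3, …
ICs: h(0) = 5, h′(0) = 3, h′′(0) = 4.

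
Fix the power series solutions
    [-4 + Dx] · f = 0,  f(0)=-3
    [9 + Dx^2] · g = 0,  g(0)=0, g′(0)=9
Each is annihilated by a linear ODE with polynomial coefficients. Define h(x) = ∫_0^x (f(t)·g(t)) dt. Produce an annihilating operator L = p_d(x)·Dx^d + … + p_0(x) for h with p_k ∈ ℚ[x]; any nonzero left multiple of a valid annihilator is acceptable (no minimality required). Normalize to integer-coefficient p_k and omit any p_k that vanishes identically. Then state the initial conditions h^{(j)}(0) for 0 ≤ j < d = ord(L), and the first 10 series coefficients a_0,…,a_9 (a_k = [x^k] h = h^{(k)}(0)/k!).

f: a_k = -3, -12, -24, -32, -32, -128/5, -256/15, -1024/105, -512/105, -2048/945, …
g: a_k = 0, 9, 0, -27/2, 0, 243/40, 0, -729/560, 0, 729/4480, …
Sym-product of L_f,L_g gives L₀ (≤ ord 2).
Integrate: L := L₀·Dx.
L = 25·Dx - 8·Dx^2 + Dx^3  (order 3).
h: a_k = 0, 0, -27/2, -36, -351/8, -126/5, 237/80, 1287/70, 76443/4480, 527/60, …
ICs: h(0) = 0, h′(0) = 0, h′′(0) = -27.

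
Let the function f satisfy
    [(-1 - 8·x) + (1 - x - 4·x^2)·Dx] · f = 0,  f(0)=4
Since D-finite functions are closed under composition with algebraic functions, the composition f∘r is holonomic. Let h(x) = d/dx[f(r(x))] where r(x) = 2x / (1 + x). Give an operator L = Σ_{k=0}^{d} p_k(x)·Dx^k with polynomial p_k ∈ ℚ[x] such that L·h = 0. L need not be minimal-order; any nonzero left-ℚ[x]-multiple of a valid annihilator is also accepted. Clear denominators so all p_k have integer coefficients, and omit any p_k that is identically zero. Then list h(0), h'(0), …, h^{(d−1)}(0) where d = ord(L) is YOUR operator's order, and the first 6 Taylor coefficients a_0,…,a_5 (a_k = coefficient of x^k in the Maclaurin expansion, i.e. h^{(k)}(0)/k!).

f: a_k = 4, 4, 20, 36, 116, 260, …
Substitute x→r, Dx→(1/r')Dx; clear ⇒ L₀.
h₀' ⇒ L via d/dx closure of L₀.
L = (18 + 102·x + 918·x^2 + 578·x^3) + (-1 - 18·x + 306·x^3 + 289·x^4)·Dx  (order 1).
h: a_k = 8, 144, 408, 4896, 11560, 124848, …
ICs: h(0) = 8.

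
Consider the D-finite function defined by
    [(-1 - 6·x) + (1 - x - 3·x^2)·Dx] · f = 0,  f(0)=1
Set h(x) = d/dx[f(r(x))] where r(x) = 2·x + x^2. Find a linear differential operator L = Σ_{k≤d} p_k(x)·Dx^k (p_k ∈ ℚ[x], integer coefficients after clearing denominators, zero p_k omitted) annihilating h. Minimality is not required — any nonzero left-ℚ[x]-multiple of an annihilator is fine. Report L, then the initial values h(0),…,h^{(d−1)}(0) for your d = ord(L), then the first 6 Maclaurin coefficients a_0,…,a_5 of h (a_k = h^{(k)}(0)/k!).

f: a_k = 1, 1, 4, 7, 19, 40, …
h₀=f(r): pull back L_f along r ⇒ L₀.
Derive L from L₀ (diff closure).
L = (17 + 114·x + 597·x^2 + 1260·x^3 + 1215·x^4 + 540·x^5 + 90·x^6) + (-1 - 11·x + 21·x^2 + 211·x^3 + 405·x^4 + 333·x^5 + 126·x^6 + 18·x^7)·Dx  (order 1).
h: a_k = 2, 34, 216, 1568, 9650, 59226, …
ICs: h(0) = 2.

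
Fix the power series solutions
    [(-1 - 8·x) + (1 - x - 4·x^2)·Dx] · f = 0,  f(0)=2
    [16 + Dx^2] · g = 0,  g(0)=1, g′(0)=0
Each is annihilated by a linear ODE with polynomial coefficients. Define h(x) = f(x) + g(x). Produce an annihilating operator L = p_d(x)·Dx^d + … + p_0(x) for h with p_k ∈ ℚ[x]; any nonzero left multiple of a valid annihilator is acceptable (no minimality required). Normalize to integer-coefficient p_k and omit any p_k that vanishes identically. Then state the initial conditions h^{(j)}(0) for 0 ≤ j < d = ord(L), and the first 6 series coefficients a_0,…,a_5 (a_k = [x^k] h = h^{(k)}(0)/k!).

f: a_k = 2, 2, 10, 18, 58, 130, …
g: a_k = 1, 0, -8, 0, 32/3, 0, …
f+g: L₀ = lclm(L_f,L_g), ord ≤ 1+2.
L = (560 + 4608·x + 1664·x^2 + 6144·x^3 + 10240·x^4 + 16384·x^5) + (-208 + 272·x + 896·x^2 - 1408·x^3 - 1536·x^4 + 6144·x^5 + 8192·x^6)·Dx + (35 + 288·x + 104·x^2 + 384·x^3 + 640·x^4 + 1024·x^5)·Dx^2 + (-13 + 17·x + 56·x^2 - 88·x^3 - 96·x^4 + 384·x^5 + 512·x^6)·Dx^3  (order 3).
h: a_k = 3, 2, 2, 18, 206/3, 130, …
ICs: h(0) = 3, h′(0) = 2, h′′(0) = 4.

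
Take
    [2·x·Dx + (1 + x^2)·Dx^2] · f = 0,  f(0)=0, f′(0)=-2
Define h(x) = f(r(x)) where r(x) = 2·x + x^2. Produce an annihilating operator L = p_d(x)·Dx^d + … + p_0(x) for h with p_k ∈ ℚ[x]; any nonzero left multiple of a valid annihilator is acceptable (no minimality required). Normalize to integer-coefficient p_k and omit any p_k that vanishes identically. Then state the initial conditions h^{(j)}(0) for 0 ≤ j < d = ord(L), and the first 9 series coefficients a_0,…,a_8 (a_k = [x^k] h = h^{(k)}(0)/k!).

L = (-1 + 8·x + 16·x^2 + 12·x^3 + 3·x^4)·Dx + (1 + x + 4·x^2 + 8·x^3 + 5·x^4 + x^5)·Dx^2  (order 2).
h: a_k = 0, -4, -2, 16/3, 8, -44/5, -94/3, 32/7, 112, …
ICs: h(0) = 0, h′(0) = -4.

f: a_k = 0, -2, 0, 2/3, 0, -2/5, 0, 2/7, 0, …
Change of var in L_f (x↦r) gives L₀.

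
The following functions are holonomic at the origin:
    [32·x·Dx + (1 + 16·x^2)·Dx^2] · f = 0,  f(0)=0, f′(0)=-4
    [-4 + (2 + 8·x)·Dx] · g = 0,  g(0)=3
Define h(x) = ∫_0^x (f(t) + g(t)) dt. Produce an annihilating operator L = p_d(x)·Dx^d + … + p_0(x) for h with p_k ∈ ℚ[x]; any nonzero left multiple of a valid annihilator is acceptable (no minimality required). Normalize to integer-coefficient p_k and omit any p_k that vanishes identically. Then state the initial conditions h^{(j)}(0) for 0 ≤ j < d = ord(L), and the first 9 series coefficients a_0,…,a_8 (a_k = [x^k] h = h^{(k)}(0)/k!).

L = (-32 - 320·x + 1536·x^2 + 3072·x^3)·Dx^2 + (-22 - 128·x + 320·x^2 + 6144·x^3 + 10752·x^4)·Dx^3 + (-1 + 12·x + 96·x^2 + 384·x^3 + 1792·x^4 + 3072·x^5)·Dx^4  (order 4).
h: a_k = 0, 3, 1, -2, 25/3, -6, -302/15, -36, 2741/7, …
ICs: h(0) = 0, h′(0) = 3, h′′(0) = 2, h′′′(0) = -12.

f: a_k = 0, -4, 0, 64/3, 0, -1024/5, 0, 16384/7, 0, …
g: a_k = 3, 6, -6, 12, -30, 84, -252, 792, -2574, …
Weyl lclm of L_f,L_g ⇒ L₀ (ord ≤ 3).
h=∫₀ˣh₀: take L = L₀·Dx.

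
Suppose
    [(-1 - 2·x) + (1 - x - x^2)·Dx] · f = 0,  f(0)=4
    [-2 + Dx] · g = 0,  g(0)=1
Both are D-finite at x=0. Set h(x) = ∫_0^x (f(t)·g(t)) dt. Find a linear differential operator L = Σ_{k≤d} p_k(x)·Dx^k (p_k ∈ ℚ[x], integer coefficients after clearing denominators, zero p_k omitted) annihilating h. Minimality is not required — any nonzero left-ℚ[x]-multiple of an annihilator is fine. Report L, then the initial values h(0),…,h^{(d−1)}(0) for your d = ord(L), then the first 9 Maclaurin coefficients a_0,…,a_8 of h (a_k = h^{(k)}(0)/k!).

f: a_k = 4, 4, 8, 12, 20, 32, 52, 84, 136, …
g: a_k = 1, 2, 2, 4/3, 2/3, 4/15, 4/45, 8/315, 2/315, …
Sym-product of L_f,L_g gives L₀ (≤ ord 1).
∫: right-multiply L₀ by Dx.
L = (3 - 2·x^2)·Dx + (-1 + x + x^2)·Dx^2  (order 2).
h: a_k = 0, 4, 6, 8, 31/3, 68/5, 92/5, 8044/315, 2531/70, …
ICs: h(0) = 0, h′(0) = 4.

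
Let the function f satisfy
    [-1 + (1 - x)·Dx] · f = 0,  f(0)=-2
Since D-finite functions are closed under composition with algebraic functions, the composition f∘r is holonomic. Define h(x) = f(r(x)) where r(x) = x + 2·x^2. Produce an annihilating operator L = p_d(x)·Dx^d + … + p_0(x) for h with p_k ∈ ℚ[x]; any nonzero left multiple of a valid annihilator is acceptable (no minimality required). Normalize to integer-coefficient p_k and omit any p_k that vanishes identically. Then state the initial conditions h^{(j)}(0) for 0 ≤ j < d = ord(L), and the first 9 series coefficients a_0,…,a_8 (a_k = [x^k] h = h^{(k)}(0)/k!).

L = (1 + 4·x) + (-1 + x + 2·x^2)·Dx  (order 1).
h: a_k = -2, -2, -6, -10, -22, -42, -86, -170, -342, …
ICs: h(0) = -2.

f: a_k = -2, -2, -2, -2, -2, -2, -2, -2, -2, …
Substitute x→r, Dx→(1/r')Dx; clear ⇒ L₀.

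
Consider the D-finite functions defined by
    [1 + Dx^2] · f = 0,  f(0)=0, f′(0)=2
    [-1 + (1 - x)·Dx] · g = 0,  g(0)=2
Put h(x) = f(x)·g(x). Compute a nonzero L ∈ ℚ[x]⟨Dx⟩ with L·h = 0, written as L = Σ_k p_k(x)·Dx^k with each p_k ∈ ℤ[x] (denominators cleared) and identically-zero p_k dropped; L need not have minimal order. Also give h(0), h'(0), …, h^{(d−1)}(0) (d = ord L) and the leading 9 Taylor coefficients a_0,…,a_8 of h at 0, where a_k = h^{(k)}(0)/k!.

f: a_k = 0, 2, 0, -1/3, 0, 1/60, 0, -1/2520, 0, …
g: a_k = 2, 2, 2, 2, 2, 2, 2, 2, 2, …
L₀ := L_f ⊗_s L_g (sym. prod.), ord ≤ 2.
L = (-1 + x) + 2·Dx + (-1 + x)·Dx^2  (order 2).
h: a_k = 0, 4, 4, 10/3, 10/3, 101/30, 101/30, 4241/1260, 4241/1260, …
ICs: h(0) = 0, h′(0) = 4.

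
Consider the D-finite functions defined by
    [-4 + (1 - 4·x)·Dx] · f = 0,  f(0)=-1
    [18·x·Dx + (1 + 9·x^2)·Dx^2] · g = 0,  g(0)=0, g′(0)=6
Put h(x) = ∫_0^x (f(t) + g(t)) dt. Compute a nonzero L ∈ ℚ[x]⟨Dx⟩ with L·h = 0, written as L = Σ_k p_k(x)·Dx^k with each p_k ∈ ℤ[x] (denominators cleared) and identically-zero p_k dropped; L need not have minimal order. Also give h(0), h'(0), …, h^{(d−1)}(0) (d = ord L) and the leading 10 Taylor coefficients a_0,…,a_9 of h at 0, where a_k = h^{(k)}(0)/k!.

f: a_k = -1, -4, -16, -64, -256, -1024, -4096, -16384, -65536, -262144, …
g: a_k = 0, 6, 0, -18, 0, 486/5, 0, -4374/7, 0, 4374, …
Weyl lclm of L_f,L_g ⇒ L₀ (ord ≤ 3).
Integrate: L := L₀·Dx.
L = (-72 + 1152·x + 1944·x^2)·Dx^2 + (57 - 72·x + 765·x^2 + 1944·x^3)·Dx^3 + (-4 + 7·x + 63·x^3 + 324·x^4)·Dx^4  (order 4).
h: a_k = 0, -1, 1, -16/3, -41/2, -256/5, -2317/15, -4096/7, -59531/28, -65536/9, …
ICs: h(0) = 0, h′(0) = -1, h′′(0) = 2, h′′′(0) = -32.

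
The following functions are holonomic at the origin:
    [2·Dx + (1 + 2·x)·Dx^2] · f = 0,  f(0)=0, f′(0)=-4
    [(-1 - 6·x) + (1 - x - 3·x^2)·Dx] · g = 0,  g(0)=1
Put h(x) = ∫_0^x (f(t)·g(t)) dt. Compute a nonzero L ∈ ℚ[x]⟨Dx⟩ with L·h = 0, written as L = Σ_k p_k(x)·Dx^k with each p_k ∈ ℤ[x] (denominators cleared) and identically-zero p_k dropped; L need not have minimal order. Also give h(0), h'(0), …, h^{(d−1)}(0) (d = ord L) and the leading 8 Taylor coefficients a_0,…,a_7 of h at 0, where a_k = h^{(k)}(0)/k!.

f: a_k = 0, -4, 4, -16/3, 8, -64/5, 64/3, -256/7, …
g: a_k = 1, 1, 4, 7, 19, 40, 97, 217, …
Sym-product of L_f,L_g gives L₀ (≤ ord 2).
h=∫h₀ ⇒ L = L₀·Dx.
L = (8 + 24·x)·Dx + (18·x + 30·x^2)·Dx^2 + (-1 - x + 5·x^2 + 6·x^3)·Dx^3  (order 3).
h: a_k = 0, 0, -2, 0, -13/3, -28/15, -556/45, -404/35, …
ICs: h(0) = 0, h′(0) = 0, h′′(0) = -4.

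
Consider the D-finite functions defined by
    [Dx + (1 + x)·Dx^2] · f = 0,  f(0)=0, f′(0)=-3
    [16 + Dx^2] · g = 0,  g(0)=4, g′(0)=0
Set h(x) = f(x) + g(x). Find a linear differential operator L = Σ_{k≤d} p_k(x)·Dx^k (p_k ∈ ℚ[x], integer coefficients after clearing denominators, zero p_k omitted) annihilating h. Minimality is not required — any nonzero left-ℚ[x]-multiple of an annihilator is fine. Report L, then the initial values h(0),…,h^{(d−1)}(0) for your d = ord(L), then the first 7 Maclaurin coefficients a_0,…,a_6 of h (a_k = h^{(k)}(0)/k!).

L = (176 + 256·x + 128·x^2)·Dx + (144 + 400·x + 384·x^2 + 128·x^3)·Dx^2 + (11 + 16·x + 8·x^2)·Dx^3 + (9 + 25·x + 24·x^2 + 8·x^3)·Dx^4  (order 4).
h: a_k = 4, -3, -61/2, -1, 521/12, -3/5, -2003/90, …
ICs: h(0) = 4, h′(0) = -3, h′′(0) = -61, h′′′(0) = -6.

f: a_k = 0, -3, 3/2, -1, 3/4, -3/5, 1/2, …
g: a_k = 4, 0, -32, 0, 128/3, 0, -1024/45, …
h₀=f+g: left-lcm gives L₀, ord ≤ 4.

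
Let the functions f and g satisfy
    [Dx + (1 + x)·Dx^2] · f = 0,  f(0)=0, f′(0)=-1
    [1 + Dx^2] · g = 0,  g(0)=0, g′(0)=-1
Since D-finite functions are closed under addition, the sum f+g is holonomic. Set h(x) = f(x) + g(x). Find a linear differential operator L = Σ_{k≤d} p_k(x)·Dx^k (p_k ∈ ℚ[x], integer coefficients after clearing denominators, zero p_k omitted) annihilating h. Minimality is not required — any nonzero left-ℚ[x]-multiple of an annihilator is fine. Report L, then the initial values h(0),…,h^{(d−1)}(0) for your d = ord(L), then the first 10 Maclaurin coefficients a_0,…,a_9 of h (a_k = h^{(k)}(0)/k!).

L = (7 + 2·x + x^2)·Dx + (3 + 5·x + 3·x^2 + x^3)·Dx^2 + (7 + 2·x + x^2)·Dx^3 + (3 + 5·x + 3·x^2 + x^3)·Dx^4  (order 4).
h: a_k = 0, -2, 1/2, -1/6, 1/4, -5/24, 1/6, -719/5040, 1/8, -40321/362880, …
ICs: h(0) = 0, h′(0) = -2, h′′(0) = 1, h′′′(0) = -1.

f: a_k = 0, -1, 1/2, -1/3, 1/4, -1/5, 1/6, -1/7, 1/8, -1/9, …
g: a_k = 0, -1, 0, 1/6, 0, -1/120, 0, 1/5040, 0, -1/362880, …
L₀ := lclm(L_f,L_g); ord L₀ ≤ 2+2.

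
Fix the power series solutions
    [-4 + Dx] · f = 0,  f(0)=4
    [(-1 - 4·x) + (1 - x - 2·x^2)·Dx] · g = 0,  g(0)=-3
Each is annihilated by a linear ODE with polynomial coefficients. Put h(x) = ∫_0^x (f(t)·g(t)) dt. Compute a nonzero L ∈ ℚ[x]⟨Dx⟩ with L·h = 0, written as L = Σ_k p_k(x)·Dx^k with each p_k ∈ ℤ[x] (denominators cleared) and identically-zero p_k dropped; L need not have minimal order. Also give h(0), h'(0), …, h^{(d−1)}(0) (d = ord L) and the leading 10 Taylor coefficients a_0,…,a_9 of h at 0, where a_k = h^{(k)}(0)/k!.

L = (5 - 8·x^2)·Dx + (-1 + x + 2·x^2)·Dx^2  (order 2).
h: a_k = 0, -12, -30, -60, -107, -916/5, -1562/5, -11324/21, -39703/42, -58844/35, …
ICs: h(0) = 0, h′(0) = -12.

f: a_k = 4, 16, 32, 128/3, 128/3, 512/15, 1024/45, 4096/315, 2048/315, 8192/2835, …
g: a_k = -3, -3, -9, -15, -33, -63, -129, -255, -513, -1023, …
h₀=f·g: eliminate ⇒ L₀, order ≤ 1·1.
h=∫₀ˣh₀: take L = L₀·Dx.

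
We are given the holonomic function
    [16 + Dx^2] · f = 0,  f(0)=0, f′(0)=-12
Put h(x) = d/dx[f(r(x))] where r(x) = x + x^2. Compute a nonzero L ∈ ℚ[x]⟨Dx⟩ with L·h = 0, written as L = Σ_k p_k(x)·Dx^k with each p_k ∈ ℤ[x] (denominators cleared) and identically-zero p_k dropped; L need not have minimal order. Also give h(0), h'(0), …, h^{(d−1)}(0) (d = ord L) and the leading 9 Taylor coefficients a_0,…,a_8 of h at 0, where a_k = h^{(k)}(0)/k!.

L = (28 + 128·x + 384·x^2 + 512·x^3 + 256·x^4) + (-6 - 12·x)·Dx + (1 + 4·x + 4·x^2)·Dx^2  (order 2).
h: a_k = -12, -24, 96, 384, 352, -576, -25856/15, -22528/15, 70528/105, …
ICs: h(0) = -12, h′(0) = -24.

f: a_k = 0, -12, 0, 32, 0, -128/5, 0, 1024/105, 0, …
f∘r: x↦r, Dx↦Dx/r' in L_f ⇒ L₀.
Derive L from L₀ (diff closure).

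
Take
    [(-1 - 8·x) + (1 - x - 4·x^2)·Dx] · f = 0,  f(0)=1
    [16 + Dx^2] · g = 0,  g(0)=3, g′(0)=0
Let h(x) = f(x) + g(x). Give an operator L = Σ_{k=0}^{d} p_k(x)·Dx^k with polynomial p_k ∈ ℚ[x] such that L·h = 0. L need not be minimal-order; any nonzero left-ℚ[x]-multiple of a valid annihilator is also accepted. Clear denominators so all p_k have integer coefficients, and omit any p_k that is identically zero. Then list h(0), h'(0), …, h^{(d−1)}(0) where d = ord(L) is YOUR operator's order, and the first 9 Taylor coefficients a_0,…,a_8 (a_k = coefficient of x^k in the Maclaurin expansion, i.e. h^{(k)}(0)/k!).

L = (560 + 4608·x + 1664·x^2 + 6144·x^3 + 10240·x^4 + 16384·x^5) + (-208 + 272·x + 896·x^2 - 1408·x^3 - 1536·x^4 + 6144·x^5 + 8192·x^6)·Dx + (35 + 288·x + 104·x^2 + 384·x^3 + 640·x^4 + 1024·x^5)·Dx^2 + (-13 + 17·x + 56·x^2 - 88·x^3 - 96·x^4 + 384·x^5 + 512·x^6)·Dx^3  (order 3).
h: a_k = 4, 1, -19, 9, 61, 65, 2459/15, 441, 122837/105, …
ICs: h(0) = 4, h′(0) = 1, h′′(0) = -38.

f: a_k = 1, 1, 5, 9, 29, 65, 181, 441, 1165, …
g: a_k = 3, 0, -24, 0, 32, 0, -256/15, 0, 512/105, …
Weyl lclm of L_f,L_g ⇒ L₀ (ord ≤ 3).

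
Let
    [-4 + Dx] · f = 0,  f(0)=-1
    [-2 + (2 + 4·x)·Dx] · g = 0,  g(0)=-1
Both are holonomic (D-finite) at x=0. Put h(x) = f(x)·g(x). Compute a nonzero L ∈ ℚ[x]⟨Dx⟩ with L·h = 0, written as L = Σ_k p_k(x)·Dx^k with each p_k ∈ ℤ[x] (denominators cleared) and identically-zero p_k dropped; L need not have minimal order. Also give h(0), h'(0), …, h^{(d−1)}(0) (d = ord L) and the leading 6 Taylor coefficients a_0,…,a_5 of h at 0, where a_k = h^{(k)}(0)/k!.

f: a_k = -1, -4, -8, -32/3, -32/3, -128/15, …
g: a_k = -1, -1, 1/2, -1/2, 5/8, -7/8, …
f·g: L₀ = L_f ⊗_s L_g, ord ≤ 1·1.
L = (-5 - 8·x) + (1 + 2·x)·Dx  (order 1).
h: a_k = 1, 5, 23/2, 103/6, 449/24, 1949/120, …
ICs: h(0) = 1.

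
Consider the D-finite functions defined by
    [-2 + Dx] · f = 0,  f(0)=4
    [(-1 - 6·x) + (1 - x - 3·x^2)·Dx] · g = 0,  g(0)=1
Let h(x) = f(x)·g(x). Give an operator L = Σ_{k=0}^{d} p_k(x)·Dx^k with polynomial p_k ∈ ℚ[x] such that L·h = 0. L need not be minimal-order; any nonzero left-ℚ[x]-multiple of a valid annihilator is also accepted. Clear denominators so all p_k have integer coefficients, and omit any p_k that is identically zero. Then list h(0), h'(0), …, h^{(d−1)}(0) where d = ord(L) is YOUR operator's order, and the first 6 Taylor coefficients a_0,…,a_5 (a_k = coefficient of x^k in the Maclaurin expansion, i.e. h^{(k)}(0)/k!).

f: a_k = 4, 8, 8, 16/3, 8/3, 16/15, …
g: a_k = 1, 1, 4, 7, 19, 40, …
Product ⇒ symmetric product L₀, ord ≤ 1.
L = (3 + 4·x - 6·x^2) + (-1 + x + 3·x^2)·Dx  (order 1).
h: a_k = 4, 12, 32, 220/3, 172, 5896/15, …
ICs: h(0) = 4.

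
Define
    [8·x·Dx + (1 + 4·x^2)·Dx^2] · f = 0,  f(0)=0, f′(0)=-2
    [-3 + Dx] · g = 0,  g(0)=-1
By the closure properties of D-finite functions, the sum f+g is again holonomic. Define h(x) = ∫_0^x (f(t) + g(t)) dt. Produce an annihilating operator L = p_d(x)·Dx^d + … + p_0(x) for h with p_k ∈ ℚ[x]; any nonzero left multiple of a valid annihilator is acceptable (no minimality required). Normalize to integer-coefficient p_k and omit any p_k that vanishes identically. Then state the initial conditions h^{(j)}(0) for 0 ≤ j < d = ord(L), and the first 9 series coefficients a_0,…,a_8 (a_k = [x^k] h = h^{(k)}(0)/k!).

f: a_k = 0, -2, 0, 8/3, 0, -32/5, 0, 128/7, 0, …
g: a_k = -1, -3, -9/2, -9/2, -27/8, -81/40, -81/80, -243/560, -729/4480, …
Sum ⇒ L₀ = lclm(L_f,L_g) in ℚ(x)⟨Dx⟩.
h=∫h₀ ⇒ L = L₀·Dx.
L = (24 - 72·x - 288·x^2 - 288·x^3)·Dx^2 + (-17 + 24·x^2 - 144·x^4)·Dx^3 + (3 + 8·x + 24·x^2 + 32·x^3 + 48·x^4)·Dx^4  (order 4).
h: a_k = 0, -1, -5/2, -3/2, -11/24, -27/40, -337/240, -81/560, 9997/4480, …
ICs: h(0) = 0, h′(0) = -1, h′′(0) = -5, h′′′(0) = -9.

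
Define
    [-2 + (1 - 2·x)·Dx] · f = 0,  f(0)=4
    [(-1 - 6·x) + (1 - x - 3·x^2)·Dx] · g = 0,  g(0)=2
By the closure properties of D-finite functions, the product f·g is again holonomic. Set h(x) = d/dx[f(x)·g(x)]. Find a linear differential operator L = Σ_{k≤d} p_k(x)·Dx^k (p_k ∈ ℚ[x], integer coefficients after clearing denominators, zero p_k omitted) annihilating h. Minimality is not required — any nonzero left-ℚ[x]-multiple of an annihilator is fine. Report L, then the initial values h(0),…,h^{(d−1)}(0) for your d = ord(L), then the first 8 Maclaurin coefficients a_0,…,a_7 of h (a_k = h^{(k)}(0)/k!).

L = (20 - 18·x - 102·x^2 - 96·x^3 + 432·x^4) + (-3 + 7·x + 27·x^2 - 70·x^3 - 30·x^4 + 108·x^5)·Dx  (order 1).
h: a_k = 24, 160, 648, 2336, 7440, 22512, 64680, 180352, …
ICs: h(0) = 24.

f: a_k = 4, 8, 16, 32, 64, 128, 256, 512, …
g: a_k = 2, 2, 8, 14, 38, 80, 194, 434, …
Sym-product of L_f,L_g gives L₀ (≤ ord 1).
Derive L from L₀ (diff closure).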